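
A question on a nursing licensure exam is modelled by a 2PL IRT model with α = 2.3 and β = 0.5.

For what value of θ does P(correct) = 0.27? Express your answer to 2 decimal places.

0.07

P(θ) = 1 / (1 + exp(−α(θ − β)))
logit = ln(0.2700/0.7300) = -0.9946
θ = β + logit/(α) = 0.5 + (-0.9946)/2.3000 = 0.0676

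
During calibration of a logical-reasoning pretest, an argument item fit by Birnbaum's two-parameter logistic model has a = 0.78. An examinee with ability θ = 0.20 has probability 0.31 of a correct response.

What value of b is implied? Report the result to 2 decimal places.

P(θ) = 1 / (1 + exp(−a(θ − b)))
logit(0.31) = ln(0.31/0.69) = -0.8001
b = θ − logit/(a) = 0.20 − (-0.8001)/0.7800 = 1.2258

1.23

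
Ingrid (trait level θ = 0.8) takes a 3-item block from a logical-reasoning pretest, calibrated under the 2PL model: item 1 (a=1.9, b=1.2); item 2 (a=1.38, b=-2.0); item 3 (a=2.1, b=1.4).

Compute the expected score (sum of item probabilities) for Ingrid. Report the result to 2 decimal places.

P(θ) = 1 / (1 + exp(−a(θ − b)))
P_1 = 1/(1+e^{0.7600}) = 0.3186
P_2 = 1/(1+e^{-3.8640}) = 0.9794
P_3 = 1/(1+e^{1.2600}) = 0.2210
E[score] = 0.3186 + 0.9794 + 0.2210 = 1.5191

1.52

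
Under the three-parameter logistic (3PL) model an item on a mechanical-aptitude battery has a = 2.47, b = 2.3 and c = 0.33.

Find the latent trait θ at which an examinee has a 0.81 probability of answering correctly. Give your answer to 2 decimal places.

2.68

P(θ) = c + (1 − c) · 1 / (1 + exp(−a(θ − b)))
Remove guessing floor: (0.81 − 0.33)/(1 − 0.33) = 0.7164
logit = ln(0.7164/0.2836) = 0.9268
θ = b + logit/(a) = 2.3 + 0.9268/2.4700 = 2.6752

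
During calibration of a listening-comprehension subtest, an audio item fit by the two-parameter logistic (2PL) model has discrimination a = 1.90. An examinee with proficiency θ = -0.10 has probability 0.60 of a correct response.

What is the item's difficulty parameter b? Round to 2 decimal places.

P(θ) = 1 / (1 + exp(−a(θ − b)))
logit(0.60) = ln(0.60/0.40) = 0.4055
b = θ − logit/(a) = -0.10 − 0.4055/1.9000 = -0.3134

-0.31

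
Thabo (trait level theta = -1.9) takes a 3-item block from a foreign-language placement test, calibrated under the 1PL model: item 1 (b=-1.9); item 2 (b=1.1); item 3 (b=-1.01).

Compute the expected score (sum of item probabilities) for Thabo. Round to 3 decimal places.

0.839

P(theta) = 1 / (1 + exp(−(theta − b)))
P_1 = 1/(1+e^{0.0000}) = 0.5000
P_2 = 1/(1+e^{3.0000}) = 0.0474
P_3 = 1/(1+e^{0.8900}) = 0.2911
E[score] = 0.5000 + 0.0474 + 0.2911 = 0.8385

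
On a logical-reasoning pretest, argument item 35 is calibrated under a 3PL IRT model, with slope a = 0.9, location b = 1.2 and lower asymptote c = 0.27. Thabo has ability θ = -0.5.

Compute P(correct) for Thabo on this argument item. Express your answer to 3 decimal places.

0.400

P(θ) = c + (1 − c) · 1 / (1 + exp(−a(θ − b)))
Exponent: 0.9 × (-0.5 − 1.2) = -1.5300
1/(1 + e^{1.5300}) = 0.1780
P = 0.27 + 0.73 × 0.1780 = 0.3999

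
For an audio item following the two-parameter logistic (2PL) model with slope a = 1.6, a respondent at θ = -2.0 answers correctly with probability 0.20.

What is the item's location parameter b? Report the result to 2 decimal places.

-1.13

P(θ) = 1 / (1 + exp(−a(θ − b)))
logit(0.20) = ln(0.20/0.80) = -1.3863
b = θ − logit/(a) = -2.0 − (-1.3863)/1.6000 = -1.1336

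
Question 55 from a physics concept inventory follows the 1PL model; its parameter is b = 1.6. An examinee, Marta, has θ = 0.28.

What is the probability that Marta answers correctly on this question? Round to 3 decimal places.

P(θ) = 1 / (1 + exp(−(θ − b)))
Exponent: (0.28 − 1.6) = -1.3200
1/(1 + e^{1.3200}) = 0.2108
P = 0.2108

0.211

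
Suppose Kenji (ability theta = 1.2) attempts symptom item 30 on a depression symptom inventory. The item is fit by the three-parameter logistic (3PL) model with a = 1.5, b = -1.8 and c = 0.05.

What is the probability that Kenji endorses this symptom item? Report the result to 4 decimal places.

0.9896

P(theta) = c + (1 − c) · 1 / (1 + exp(−a(theta − b)))
Exponent: 1.5 × (1.2 − (-1.8)) = 4.5000
1/(1 + e^{-4.5000}) = 0.9890
P = 0.05 + 0.95 × 0.9890 = 0.9896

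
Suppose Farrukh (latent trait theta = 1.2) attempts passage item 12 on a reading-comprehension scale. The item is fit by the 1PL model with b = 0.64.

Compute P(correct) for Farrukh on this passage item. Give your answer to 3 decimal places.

P(theta) = 1 / (1 + exp(−(theta − b)))
Exponent: (1.2 − 0.64) = 0.5600
1/(1 + e^{-0.5600}) = 0.6365
P = 0.6365

0.636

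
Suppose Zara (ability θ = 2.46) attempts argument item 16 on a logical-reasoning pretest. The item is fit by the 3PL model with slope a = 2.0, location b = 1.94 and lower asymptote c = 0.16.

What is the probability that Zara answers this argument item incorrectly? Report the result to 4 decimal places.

P(θ) = c + (1 − c) · 1 / (1 + exp(−a(θ − b)))
Exponent: 2.0 × (2.46 − 1.94) = 1.0400
1/(1 + e^{-1.0400}) = 0.7389
P = 0.16 + 0.84 × 0.7389 = 0.7806
P(incorrect) = 1 − 0.7806 = 0.2194

0.2194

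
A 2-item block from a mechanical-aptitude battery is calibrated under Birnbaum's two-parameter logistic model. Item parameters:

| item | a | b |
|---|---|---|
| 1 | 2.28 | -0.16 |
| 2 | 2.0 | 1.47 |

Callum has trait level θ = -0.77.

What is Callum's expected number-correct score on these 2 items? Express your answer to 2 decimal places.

0.21

P(θ) = 1 / (1 + exp(−a(θ − b)))
P_1 = 1/(1+e^{1.3908}) = 0.1993
P_2 = 1/(1+e^{4.4800}) = 0.0112
E[score] = 0.1993 + 0.0112 = 0.2105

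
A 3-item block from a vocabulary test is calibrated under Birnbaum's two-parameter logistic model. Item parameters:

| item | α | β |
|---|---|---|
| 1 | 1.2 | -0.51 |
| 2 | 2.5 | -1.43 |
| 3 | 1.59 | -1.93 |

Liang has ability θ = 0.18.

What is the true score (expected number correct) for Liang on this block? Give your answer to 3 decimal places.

P(θ) = 1 / (1 + exp(−α(θ − β)))
P_1 = 1/(1+e^{-0.8280}) = 0.6959
P_2 = 1/(1+e^{-4.0250}) = 0.9825
P_3 = 1/(1+e^{-3.3549}) = 0.9663
E[score] = 0.6959 + 0.9825 + 0.9663 = 2.6446

2.645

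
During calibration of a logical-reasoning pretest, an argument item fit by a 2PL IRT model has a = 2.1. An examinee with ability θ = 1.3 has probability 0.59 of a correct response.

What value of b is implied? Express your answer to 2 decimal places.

1.13

P(θ) = 1 / (1 + exp(−a(θ − b)))
logit(0.59) = ln(0.59/0.41) = 0.3640
b = θ − logit/(a) = 1.3 − 0.3640/2.1000 = 1.1267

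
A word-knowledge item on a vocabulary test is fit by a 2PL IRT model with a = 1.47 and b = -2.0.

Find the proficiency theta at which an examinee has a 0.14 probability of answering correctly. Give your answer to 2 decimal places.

-3.23

P(theta) = 1 / (1 + exp(−a(theta − b)))
logit = ln(0.1400/0.8600) = -1.8153
theta = b + logit/(a) = -2.0 + (-1.8153)/1.4700 = -3.2349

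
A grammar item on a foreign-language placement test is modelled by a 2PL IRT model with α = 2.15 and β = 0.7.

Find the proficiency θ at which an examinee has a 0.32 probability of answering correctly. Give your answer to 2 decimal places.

0.35

P(θ) = 1 / (1 + exp(−α(θ − β)))
logit = ln(0.3200/0.6800) = -0.7538
θ = β + logit/(α) = 0.7 + (-0.7538)/2.1500 = 0.3494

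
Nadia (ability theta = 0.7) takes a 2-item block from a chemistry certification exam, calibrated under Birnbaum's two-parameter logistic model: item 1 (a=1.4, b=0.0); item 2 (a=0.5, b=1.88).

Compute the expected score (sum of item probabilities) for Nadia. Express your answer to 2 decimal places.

1.08

P(theta) = 1 / (1 + exp(−a(theta − b)))
P_1 = 1/(1+e^{-0.9800}) = 0.7271
P_2 = 1/(1+e^{0.5900}) = 0.3566
E[score] = 0.7271 + 0.3566 = 1.0837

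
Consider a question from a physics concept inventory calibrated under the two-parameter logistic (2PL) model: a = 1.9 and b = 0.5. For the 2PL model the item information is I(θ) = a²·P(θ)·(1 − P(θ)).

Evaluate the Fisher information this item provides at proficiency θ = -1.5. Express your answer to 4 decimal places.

P = 1/(1+e^{3.8000}) = 0.0219
P(1−P) = 0.0219 × 0.9781 = 0.0214
I = a² × P(1−P) = 1.9² × 0.0214 = 0.07726

0.0773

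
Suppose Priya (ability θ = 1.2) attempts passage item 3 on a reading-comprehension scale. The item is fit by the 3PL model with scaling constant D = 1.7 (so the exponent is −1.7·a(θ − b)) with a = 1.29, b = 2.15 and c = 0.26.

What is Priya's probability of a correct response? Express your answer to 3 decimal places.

P(θ) = c + (1 − c) · 1 / (1 + exp(−D·a(θ − b)))
Exponent: 1.7 × 1.29 × (1.2 − 2.15) = -2.0833
1/(1 + e^{2.0833}) = 0.1107
P = 0.26 + 0.74 × 0.1107 = 0.3419

0.342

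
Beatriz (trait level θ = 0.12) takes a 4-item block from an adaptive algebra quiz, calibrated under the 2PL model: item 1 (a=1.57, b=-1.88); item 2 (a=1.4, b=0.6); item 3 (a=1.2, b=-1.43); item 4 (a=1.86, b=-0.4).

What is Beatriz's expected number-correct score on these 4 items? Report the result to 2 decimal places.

2.89

P(θ) = 1 / (1 + exp(−a(θ − b)))
P_1 = 1/(1+e^{-3.1400}) = 0.9585
P_2 = 1/(1+e^{0.6720}) = 0.3380
P_3 = 1/(1+e^{-1.8600}) = 0.8653
P_4 = 1/(1+e^{-0.9672}) = 0.7246
E[score] = 0.9585 + 0.3380 + 0.8653 + 0.7246 = 2.8864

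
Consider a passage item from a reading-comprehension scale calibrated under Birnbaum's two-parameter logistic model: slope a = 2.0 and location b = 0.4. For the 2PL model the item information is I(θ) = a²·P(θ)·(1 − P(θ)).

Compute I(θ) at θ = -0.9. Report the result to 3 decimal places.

P = 1/(1+e^{2.6000}) = 0.0691
P(1−P) = 0.0691 × 0.9309 = 0.0644
I = a² × P(1−P) = 2.0² × 0.0644 = 0.25743

0.257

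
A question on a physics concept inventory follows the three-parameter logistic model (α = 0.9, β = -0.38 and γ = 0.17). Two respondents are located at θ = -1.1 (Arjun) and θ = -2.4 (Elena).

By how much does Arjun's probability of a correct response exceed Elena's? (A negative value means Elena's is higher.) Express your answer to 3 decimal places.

P(θ) = γ + (1 − γ) · 1 / (1 + exp(−α(θ − β)))
P(Arjun) = 0.4551  [exponent -0.6480]
P(Elena) = 0.2859  [exponent -1.8180]
Difference = 0.4551 − 0.2859 = 0.1691

0.169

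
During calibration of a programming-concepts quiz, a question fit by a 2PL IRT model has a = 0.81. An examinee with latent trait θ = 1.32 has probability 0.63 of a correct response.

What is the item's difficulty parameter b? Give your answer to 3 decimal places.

P(θ) = 1 / (1 + exp(−a(θ − b)))
logit(0.63) = ln(0.63/0.37) = 0.5322
b = θ − logit/(a) = 1.32 − 0.5322/0.8100 = 0.6629

0.663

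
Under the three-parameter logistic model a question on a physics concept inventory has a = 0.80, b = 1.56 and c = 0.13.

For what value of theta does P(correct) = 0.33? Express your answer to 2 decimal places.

P(theta) = c + (1 − c) · 1 / (1 + exp(−a(theta − b)))
Remove guessing floor: (0.33 − 0.13)/(1 − 0.13) = 0.2299
logit = ln(0.2299/0.7701) = -1.2090
theta = b + logit/(a) = 1.56 + (-1.2090)/0.8000 = 0.0488

0.05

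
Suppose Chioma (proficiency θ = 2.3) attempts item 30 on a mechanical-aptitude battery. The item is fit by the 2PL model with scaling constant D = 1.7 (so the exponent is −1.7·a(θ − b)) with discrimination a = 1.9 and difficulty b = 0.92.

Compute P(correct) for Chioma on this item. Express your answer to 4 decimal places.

0.9885

P(θ) = 1 / (1 + exp(−D·a(θ − b)))
Exponent: 1.7 × 1.9 × (2.3 − 0.92) = 4.4574
1/(1 + e^{-4.4574}) = 0.9885
P = 0.9885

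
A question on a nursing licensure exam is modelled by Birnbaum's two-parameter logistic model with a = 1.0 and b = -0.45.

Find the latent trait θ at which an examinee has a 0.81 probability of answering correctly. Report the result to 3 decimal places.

1.000

P(θ) = 1 / (1 + exp(−a(θ − b)))
logit = ln(0.8100/0.1900) = 1.4500
θ = b + logit/(a) = -0.45 + 1.4500/1.0000 = 1.0000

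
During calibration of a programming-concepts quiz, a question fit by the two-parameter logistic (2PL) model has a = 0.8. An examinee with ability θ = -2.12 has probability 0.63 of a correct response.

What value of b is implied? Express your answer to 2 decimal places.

P(θ) = 1 / (1 + exp(−a(θ − b)))
logit(0.63) = ln(0.63/0.37) = 0.5322
b = θ − logit/(a) = -2.12 − 0.5322/0.8000 = -2.7853

-2.79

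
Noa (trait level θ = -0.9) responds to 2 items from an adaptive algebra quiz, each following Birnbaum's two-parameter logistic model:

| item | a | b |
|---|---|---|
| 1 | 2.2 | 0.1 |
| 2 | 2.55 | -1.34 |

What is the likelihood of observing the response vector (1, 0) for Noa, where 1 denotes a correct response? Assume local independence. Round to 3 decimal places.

P(θ) = 1 / (1 + exp(−a(θ − b)))
P_1 = 1/(1+e^{2.2000}) = 0.0998
P_2 = 1/(1+e^{-1.1220}) = 0.7544
L = P_1 × (1−P_2) = 0.0998 × 0.2456 = 0.02450

0.025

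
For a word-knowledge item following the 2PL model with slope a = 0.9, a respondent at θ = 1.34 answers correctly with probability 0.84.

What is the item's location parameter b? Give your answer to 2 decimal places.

-0.50

P(θ) = 1 / (1 + exp(−a(θ − b)))
logit(0.84) = ln(0.84/0.16) = 1.6582
b = θ − logit/(a) = 1.34 − 1.6582/0.9000 = -0.5025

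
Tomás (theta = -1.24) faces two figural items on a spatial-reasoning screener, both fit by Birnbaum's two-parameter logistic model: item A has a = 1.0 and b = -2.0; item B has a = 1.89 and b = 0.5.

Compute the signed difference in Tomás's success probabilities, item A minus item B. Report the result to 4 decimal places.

0.6454

P(theta) = 1 / (1 + exp(−a(theta − b)))
P_A = 0.6814
P_B = 0.0360
P_A − P_B = 0.6454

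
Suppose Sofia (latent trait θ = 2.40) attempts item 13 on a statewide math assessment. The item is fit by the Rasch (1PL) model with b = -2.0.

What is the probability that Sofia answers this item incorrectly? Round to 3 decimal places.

P(θ) = 1 / (1 + exp(−(θ − b)))
Exponent: (2.40 − (-2.0)) = 4.4000
1/(1 + e^{-4.4000}) = 0.9879
P = 0.9879
P(incorrect) = 1 − 0.9879 = 0.0121

0.012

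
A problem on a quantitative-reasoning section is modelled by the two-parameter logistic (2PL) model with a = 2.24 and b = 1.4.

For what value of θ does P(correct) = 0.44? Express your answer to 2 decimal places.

1.29

P(θ) = 1 / (1 + exp(−a(θ − b)))
logit = ln(0.4400/0.5600) = -0.2412
θ = b + logit/(a) = 1.4 + (-0.2412)/2.2400 = 1.2923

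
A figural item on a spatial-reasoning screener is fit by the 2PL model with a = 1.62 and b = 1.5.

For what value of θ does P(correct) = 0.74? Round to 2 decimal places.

2.15

P(θ) = 1 / (1 + exp(−a(θ − b)))
logit = ln(0.7400/0.2600) = 1.0460
θ = b + logit/(a) = 1.5 + 1.0460/1.6200 = 2.1457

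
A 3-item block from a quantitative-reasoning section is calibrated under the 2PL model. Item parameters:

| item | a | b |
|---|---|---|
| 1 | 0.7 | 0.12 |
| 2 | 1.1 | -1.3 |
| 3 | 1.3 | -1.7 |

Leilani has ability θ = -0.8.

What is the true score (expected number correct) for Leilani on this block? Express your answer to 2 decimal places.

P(θ) = 1 / (1 + exp(−a(θ − b)))
P_1 = 1/(1+e^{0.6440}) = 0.3443
P_2 = 1/(1+e^{-0.5500}) = 0.6341
P_3 = 1/(1+e^{-1.1700}) = 0.7631
E[score] = 0.3443 + 0.6341 + 0.7631 = 1.7416

1.74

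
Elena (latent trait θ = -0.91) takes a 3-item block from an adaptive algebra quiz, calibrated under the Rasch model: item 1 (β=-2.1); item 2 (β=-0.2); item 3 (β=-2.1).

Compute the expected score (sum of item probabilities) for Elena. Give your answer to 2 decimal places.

1.86

P(θ) = 1 / (1 + exp(−(θ − β)))
P_1 = 1/(1+e^{-1.1900}) = 0.7667
P_2 = 1/(1+e^{0.7100}) = 0.3296
P_3 = 1/(1+e^{-1.1900}) = 0.7667
E[score] = 0.7667 + 0.3296 + 0.7667 = 1.8631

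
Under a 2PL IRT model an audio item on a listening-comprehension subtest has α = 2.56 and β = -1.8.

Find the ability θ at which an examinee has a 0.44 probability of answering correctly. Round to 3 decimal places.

P(θ) = 1 / (1 + exp(−α(θ − β)))
logit = ln(0.4400/0.5600) = -0.2412
θ = β + logit/(α) = -1.8 + (-0.2412)/2.5600 = -1.8942

-1.894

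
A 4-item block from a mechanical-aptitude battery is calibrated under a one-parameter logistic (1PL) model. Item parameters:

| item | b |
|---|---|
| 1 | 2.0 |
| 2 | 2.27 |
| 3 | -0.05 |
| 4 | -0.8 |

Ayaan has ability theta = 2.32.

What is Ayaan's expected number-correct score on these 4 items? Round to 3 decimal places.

P(theta) = 1 / (1 + exp(−(theta − b)))
P_1 = 1/(1+e^{-0.3200}) = 0.5793
P_2 = 1/(1+e^{-0.0500}) = 0.5125
P_3 = 1/(1+e^{-2.3700}) = 0.9145
P_4 = 1/(1+e^{-3.1200}) = 0.9577
E[score] = 0.5793 + 0.5125 + 0.9145 + 0.9577 = 2.9640

2.964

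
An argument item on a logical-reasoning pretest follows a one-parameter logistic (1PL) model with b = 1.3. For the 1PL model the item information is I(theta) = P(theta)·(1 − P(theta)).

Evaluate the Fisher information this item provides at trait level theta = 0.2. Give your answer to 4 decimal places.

0.1874

P = 1/(1+e^{1.1000}) = 0.2497
P(1−P) = 0.2497 × 0.7503 = 0.1874
I = P(1−P) = 0.18737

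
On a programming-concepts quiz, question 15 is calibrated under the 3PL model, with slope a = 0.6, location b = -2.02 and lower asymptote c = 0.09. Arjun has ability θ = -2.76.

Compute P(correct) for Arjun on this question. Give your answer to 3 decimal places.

0.446

P(θ) = c + (1 − c) · 1 / (1 + exp(−a(θ − b)))
Exponent: 0.6 × (-2.76 − (-2.02)) = -0.4440
1/(1 + e^{0.4440}) = 0.3908
P = 0.09 + 0.91 × 0.3908 = 0.4456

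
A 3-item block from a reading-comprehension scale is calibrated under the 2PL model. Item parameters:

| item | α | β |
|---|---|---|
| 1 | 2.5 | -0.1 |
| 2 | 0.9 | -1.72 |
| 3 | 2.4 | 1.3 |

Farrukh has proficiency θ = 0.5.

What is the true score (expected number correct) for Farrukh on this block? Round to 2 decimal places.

1.83

P(θ) = 1 / (1 + exp(−α(θ − β)))
P_1 = 1/(1+e^{-1.5000}) = 0.8176
P_2 = 1/(1+e^{-1.9980}) = 0.8806
P_3 = 1/(1+e^{1.9200}) = 0.1279
E[score] = 0.8176 + 0.8806 + 0.1279 = 1.8260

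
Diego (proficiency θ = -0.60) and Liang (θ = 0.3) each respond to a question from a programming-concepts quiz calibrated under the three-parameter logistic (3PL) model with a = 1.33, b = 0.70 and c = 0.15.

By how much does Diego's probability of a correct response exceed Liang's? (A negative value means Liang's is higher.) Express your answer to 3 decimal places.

P(θ) = c + (1 − c) · 1 / (1 + exp(−a(θ − b)))
P(Diego) = 0.2781  [exponent -1.7290]
P(Liang) = 0.4645  [exponent -0.5320]
Difference = 0.2781 − 0.4645 = -0.1864

-0.186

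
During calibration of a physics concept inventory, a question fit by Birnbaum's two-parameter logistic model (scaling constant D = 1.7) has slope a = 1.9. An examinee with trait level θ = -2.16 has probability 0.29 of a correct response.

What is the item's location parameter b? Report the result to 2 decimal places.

P(θ) = 1 / (1 + exp(−D·a(θ − b)))
logit(0.29) = ln(0.29/0.71) = -0.8954
b = θ − logit/(1.7·a) = -2.16 − (-0.8954)/3.2300 = -1.8828

-1.88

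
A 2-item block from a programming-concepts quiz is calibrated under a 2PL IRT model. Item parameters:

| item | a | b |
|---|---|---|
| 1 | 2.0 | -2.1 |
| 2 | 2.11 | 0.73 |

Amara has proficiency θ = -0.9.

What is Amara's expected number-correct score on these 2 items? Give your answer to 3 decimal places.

0.948

P(θ) = 1 / (1 + exp(−a(θ − b)))
P_1 = 1/(1+e^{-2.4000}) = 0.9168
P_2 = 1/(1+e^{3.4393}) = 0.0311
E[score] = 0.9168 + 0.0311 = 0.9479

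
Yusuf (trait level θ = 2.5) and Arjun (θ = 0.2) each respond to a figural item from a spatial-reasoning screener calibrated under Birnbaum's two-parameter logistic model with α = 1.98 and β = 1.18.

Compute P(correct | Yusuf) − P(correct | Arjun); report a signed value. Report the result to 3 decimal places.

0.806

P(θ) = 1 / (1 + exp(−α(θ − β)))
P(Yusuf) = 0.9317  [exponent 2.6136]
P(Arjun) = 0.1256  [exponent -1.9404]
Difference = 0.9317 − 0.1256 = 0.8061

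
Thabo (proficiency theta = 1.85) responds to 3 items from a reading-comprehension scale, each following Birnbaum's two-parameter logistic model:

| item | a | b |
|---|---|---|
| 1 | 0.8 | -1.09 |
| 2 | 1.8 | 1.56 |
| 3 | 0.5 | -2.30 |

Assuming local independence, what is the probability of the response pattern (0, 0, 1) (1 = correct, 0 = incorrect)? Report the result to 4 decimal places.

P(theta) = 1 / (1 + exp(−a(theta − b)))
P_1 = 1/(1+e^{-2.3520}) = 0.9131
P_2 = 1/(1+e^{-0.5220}) = 0.6276
P_3 = 1/(1+e^{-2.0750}) = 0.8884
L = (1−P_1) × (1−P_2) × P_3 = 0.0869 × 0.3724 × 0.8884 = 0.02875

0.0288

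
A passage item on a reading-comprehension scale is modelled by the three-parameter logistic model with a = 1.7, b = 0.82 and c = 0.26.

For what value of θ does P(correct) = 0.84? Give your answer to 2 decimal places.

1.58

P(θ) = c + (1 − c) · 1 / (1 + exp(−a(θ − b)))
Remove guessing floor: (0.84 − 0.26)/(1 − 0.26) = 0.7838
logit = ln(0.7838/0.2162) = 1.2879
θ = b + logit/(a) = 0.82 + 1.2879/1.7000 = 1.5776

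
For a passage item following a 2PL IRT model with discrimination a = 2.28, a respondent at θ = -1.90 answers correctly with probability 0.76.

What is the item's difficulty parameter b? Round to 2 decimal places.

P(θ) = 1 / (1 + exp(−a(θ − b)))
logit(0.76) = ln(0.76/0.24) = 1.1527
b = θ − logit/(a) = -1.90 − 1.1527/2.2800 = -2.4056

-2.41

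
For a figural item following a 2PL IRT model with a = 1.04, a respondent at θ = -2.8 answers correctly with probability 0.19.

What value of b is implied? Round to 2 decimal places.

-1.41

P(θ) = 1 / (1 + exp(−a(θ − b)))
logit(0.19) = ln(0.19/0.81) = -1.4500
b = θ − logit/(a) = -2.8 − (-1.4500)/1.0400 = -1.4058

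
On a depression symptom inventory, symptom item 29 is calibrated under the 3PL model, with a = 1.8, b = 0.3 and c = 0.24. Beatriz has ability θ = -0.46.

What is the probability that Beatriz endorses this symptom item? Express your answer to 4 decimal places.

0.3942

P(θ) = c + (1 − c) · 1 / (1 + exp(−a(θ − b)))
Exponent: 1.8 × (-0.46 − 0.3) = -1.3680
1/(1 + e^{1.3680}) = 0.2029
P = 0.24 + 0.76 × 0.2029 = 0.3942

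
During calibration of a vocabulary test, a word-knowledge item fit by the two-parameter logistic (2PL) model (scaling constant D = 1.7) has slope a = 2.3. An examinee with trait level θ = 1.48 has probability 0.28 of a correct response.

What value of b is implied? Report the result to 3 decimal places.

1.722

P(θ) = 1 / (1 + exp(−D·a(θ − b)))
logit(0.28) = ln(0.28/0.72) = -0.9445
b = θ − logit/(1.7·a) = 1.48 − (-0.9445)/3.9100 = 1.7216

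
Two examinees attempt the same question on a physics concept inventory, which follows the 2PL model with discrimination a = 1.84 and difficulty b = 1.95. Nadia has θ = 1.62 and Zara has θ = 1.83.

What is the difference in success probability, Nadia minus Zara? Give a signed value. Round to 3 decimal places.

P(θ) = 1 / (1 + exp(−a(θ − b)))
P(Nadia) = 0.3527  [exponent -0.6072]
P(Zara) = 0.4450  [exponent -0.2208]
Difference = 0.3527 − 0.4450 = -0.0923

-0.092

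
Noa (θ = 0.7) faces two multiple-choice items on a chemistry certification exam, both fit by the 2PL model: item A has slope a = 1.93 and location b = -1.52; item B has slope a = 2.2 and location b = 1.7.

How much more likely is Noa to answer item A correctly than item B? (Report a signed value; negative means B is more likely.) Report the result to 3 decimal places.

P(θ) = 1 / (1 + exp(−a(θ − b)))
P_A = 0.9864
P_B = 0.0998
P_A − P_B = 0.8867

0.887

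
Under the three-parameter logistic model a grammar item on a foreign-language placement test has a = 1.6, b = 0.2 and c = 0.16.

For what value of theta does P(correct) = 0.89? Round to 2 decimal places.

1.38

P(theta) = c + (1 − c) · 1 / (1 + exp(−a(theta − b)))
Remove guessing floor: (0.89 − 0.16)/(1 − 0.16) = 0.8690
logit = ln(0.8690/0.1310) = 1.8926
theta = b + logit/(a) = 0.2 + 1.8926/1.6000 = 1.3829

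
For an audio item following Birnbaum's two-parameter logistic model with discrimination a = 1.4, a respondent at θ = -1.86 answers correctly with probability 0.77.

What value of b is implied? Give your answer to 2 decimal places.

-2.72

P(θ) = 1 / (1 + exp(−a(θ − b)))
logit(0.77) = ln(0.77/0.23) = 1.2083
b = θ − logit/(a) = -1.86 − 1.2083/1.4000 = -2.7231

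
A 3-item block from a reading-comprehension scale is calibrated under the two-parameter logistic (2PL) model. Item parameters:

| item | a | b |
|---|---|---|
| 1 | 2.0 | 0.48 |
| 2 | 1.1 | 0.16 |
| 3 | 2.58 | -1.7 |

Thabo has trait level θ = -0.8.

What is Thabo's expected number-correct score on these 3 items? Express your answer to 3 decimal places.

1.241

P(θ) = 1 / (1 + exp(−a(θ − b)))
P_1 = 1/(1+e^{2.5600}) = 0.0718
P_2 = 1/(1+e^{1.0560}) = 0.2581
P_3 = 1/(1+e^{-2.3220}) = 0.9107
E[score] = 0.0718 + 0.2581 + 0.9107 = 1.2405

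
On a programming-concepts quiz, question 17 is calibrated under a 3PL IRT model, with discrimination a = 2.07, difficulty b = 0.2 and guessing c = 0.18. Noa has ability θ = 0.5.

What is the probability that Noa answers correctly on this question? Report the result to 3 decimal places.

0.713

P(θ) = c + (1 − c) · 1 / (1 + exp(−a(θ − b)))
Exponent: 2.07 × (0.5 − 0.2) = 0.6210
1/(1 + e^{-0.6210}) = 0.6504
P = 0.18 + 0.82 × 0.6504 = 0.7134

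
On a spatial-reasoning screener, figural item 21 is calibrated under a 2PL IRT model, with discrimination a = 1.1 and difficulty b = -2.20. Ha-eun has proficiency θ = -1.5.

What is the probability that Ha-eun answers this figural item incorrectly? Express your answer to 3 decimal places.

P(θ) = 1 / (1 + exp(−a(θ − b)))
Exponent: 1.1 × (-1.5 − (-2.20)) = 0.7700
1/(1 + e^{-0.7700}) = 0.6835
P(incorrect) = 1 − 0.6835 = 0.3165

0.316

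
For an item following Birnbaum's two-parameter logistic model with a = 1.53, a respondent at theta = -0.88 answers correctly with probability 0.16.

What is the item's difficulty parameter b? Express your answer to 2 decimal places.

P(theta) = 1 / (1 + exp(−a(theta − b)))
logit(0.16) = ln(0.16/0.84) = -1.6582
b = theta − logit/(a) = -0.88 − (-1.6582)/1.5300 = 0.2038

0.20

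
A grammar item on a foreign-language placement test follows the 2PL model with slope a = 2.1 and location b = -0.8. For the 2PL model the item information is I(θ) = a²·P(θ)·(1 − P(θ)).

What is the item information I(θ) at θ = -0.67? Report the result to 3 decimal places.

1.082

P = 1/(1+e^{-0.2730}) = 0.5678
P(1−P) = 0.5678 × 0.4322 = 0.2454
I = a² × P(1−P) = 2.1² × 0.2454 = 1.08221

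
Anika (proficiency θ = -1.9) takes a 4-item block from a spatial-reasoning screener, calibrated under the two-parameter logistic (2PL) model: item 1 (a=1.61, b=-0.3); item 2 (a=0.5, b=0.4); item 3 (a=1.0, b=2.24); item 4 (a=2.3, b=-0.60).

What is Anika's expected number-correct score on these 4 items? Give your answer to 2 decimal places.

P(θ) = 1 / (1 + exp(−a(θ − b)))
P_1 = 1/(1+e^{2.5760}) = 0.0707
P_2 = 1/(1+e^{1.1500}) = 0.2405
P_3 = 1/(1+e^{4.1400}) = 0.0157
P_4 = 1/(1+e^{2.9900}) = 0.0479
E[score] = 0.0707 + 0.2405 + 0.0157 + 0.0479 = 0.3747

0.37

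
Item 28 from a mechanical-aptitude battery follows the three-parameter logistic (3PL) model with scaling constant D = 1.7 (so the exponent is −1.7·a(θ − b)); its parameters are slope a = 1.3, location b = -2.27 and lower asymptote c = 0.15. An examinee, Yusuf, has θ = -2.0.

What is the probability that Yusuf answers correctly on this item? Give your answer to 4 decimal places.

0.6982

P(θ) = c + (1 − c) · 1 / (1 + exp(−D·a(θ − b)))
Exponent: 1.7 × 1.3 × (-2.0 − (-2.27)) = 0.5967
1/(1 + e^{-0.5967}) = 0.6449
P = 0.15 + 0.85 × 0.6449 = 0.6982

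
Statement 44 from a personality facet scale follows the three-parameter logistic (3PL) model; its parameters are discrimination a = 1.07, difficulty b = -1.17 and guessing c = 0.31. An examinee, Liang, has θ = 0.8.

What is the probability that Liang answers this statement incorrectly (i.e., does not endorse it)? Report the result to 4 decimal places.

P(θ) = c + (1 − c) · 1 / (1 + exp(−a(θ − b)))
Exponent: 1.07 × (0.8 − (-1.17)) = 2.1079
1/(1 + e^{-2.1079}) = 0.8917
P = 0.31 + 0.69 × 0.8917 = 0.9253
P(incorrect) = 1 − 0.9253 = 0.0747

0.0747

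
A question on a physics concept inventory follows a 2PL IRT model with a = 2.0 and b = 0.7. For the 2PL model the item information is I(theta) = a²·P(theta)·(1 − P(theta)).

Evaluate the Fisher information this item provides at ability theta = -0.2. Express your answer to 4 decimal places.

0.4869

P = 1/(1+e^{1.8000}) = 0.1419
P(1−P) = 0.1419 × 0.8581 = 0.1217
I = a² × P(1−P) = 2.0² × 0.1217 = 0.48692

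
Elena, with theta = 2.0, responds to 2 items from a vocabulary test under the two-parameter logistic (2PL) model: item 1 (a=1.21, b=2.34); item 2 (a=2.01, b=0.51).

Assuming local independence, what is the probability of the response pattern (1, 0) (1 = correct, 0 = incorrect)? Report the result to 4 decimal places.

P(theta) = 1 / (1 + exp(−a(theta − b)))
P_1 = 1/(1+e^{0.4114}) = 0.3986
P_2 = 1/(1+e^{-2.9949}) = 0.9523
L = P_1 × (1−P_2) = 0.3986 × 0.0477 = 0.01899

0.0190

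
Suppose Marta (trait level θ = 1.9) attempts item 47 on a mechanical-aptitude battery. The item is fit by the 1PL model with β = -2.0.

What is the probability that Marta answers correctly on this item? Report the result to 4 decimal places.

0.9802

P(θ) = 1 / (1 + exp(−(θ − β)))
Exponent: (1.9 − (-2.0)) = 3.9000
1/(1 + e^{-3.9000}) = 0.9802
P = 0.9802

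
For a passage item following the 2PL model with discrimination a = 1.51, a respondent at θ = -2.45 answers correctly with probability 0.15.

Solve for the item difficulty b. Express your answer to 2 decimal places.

-1.30

P(θ) = 1 / (1 + exp(−a(θ − b)))
logit(0.15) = ln(0.15/0.85) = -1.7346
b = θ − logit/(a) = -2.45 − (-1.7346)/1.5100 = -1.3013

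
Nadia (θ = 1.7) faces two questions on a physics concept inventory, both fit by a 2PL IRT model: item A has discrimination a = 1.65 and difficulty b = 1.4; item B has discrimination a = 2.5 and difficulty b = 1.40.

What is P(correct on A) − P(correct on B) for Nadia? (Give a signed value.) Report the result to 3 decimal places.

-0.058

P(θ) = 1 / (1 + exp(−a(θ − b)))
P_A = 0.6213
P_B = 0.6792
P_A − P_B = -0.0579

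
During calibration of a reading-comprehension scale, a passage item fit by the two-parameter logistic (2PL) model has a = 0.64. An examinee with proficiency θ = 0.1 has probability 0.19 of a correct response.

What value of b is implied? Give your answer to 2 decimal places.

2.37

P(θ) = 1 / (1 + exp(−a(θ − b)))
logit(0.19) = ln(0.19/0.81) = -1.4500
b = θ − logit/(a) = 0.1 − (-1.4500)/0.6400 = 2.3656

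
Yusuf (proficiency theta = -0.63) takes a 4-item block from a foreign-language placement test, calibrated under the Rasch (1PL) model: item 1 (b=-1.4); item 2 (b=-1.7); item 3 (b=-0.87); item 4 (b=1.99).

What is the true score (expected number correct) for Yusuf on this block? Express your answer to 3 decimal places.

2.056

P(theta) = 1 / (1 + exp(−(theta − b)))
P_1 = 1/(1+e^{-0.7700}) = 0.6835
P_2 = 1/(1+e^{-1.0700}) = 0.7446
P_3 = 1/(1+e^{-0.2400}) = 0.5597
P_4 = 1/(1+e^{2.6200}) = 0.0679
E[score] = 0.6835 + 0.7446 + 0.5597 + 0.0679 = 2.0557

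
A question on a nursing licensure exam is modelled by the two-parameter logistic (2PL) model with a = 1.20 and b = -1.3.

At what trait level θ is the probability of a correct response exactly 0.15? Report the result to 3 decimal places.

P(θ) = 1 / (1 + exp(−a(θ − b)))
logit = ln(0.1500/0.8500) = -1.7346
θ = b + logit/(a) = -1.3 + (-1.7346)/1.2000 = -2.7455

-2.746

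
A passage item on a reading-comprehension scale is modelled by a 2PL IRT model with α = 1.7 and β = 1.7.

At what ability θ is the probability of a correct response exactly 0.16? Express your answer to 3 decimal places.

P(θ) = 1 / (1 + exp(−α(θ − β)))
logit = ln(0.1600/0.8400) = -1.6582
θ = β + logit/(α) = 1.7 + (-1.6582)/1.7000 = 0.7246

0.725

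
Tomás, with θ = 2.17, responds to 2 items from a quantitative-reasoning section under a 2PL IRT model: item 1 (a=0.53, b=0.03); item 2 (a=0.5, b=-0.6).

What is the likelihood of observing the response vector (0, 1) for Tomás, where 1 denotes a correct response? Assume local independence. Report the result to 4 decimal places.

0.1947

P(θ) = 1 / (1 + exp(−a(θ − b)))
P_1 = 1/(1+e^{-1.1342}) = 0.7566
P_2 = 1/(1+e^{-1.3850}) = 0.7998
L = (1−P_1) × P_2 = 0.2434 × 0.7998 = 0.19466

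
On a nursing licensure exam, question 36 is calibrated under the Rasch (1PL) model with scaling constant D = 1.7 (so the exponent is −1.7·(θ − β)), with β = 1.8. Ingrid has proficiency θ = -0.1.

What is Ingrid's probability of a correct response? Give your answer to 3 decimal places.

0.038

P(θ) = 1 / (1 + exp(−D·(θ − β)))
Exponent: 1.7 × (-0.1 − 1.8) = -3.2300
1/(1 + e^{3.2300}) = 0.0381
P = 0.0381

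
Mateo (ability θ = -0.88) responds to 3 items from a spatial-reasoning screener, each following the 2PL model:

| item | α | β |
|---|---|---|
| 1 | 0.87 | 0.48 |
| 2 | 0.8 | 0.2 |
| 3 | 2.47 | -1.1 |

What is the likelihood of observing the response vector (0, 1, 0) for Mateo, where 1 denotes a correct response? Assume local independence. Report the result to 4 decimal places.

P(θ) = 1 / (1 + exp(−α(θ − β)))
P_1 = 1/(1+e^{1.1832}) = 0.2345
P_2 = 1/(1+e^{0.8640}) = 0.2965
P_3 = 1/(1+e^{-0.5434}) = 0.6326
L = (1−P_1) × P_2 × (1−P_3) = 0.7655 × 0.2965 × 0.3674 = 0.08339

0.0834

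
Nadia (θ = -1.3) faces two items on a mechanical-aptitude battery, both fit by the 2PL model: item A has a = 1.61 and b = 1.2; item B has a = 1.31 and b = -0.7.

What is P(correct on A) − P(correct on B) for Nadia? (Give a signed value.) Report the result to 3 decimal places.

-0.295

P(θ) = 1 / (1 + exp(−a(θ − b)))
P_A = 0.0175
P_B = 0.3130
P_A − P_B = -0.2955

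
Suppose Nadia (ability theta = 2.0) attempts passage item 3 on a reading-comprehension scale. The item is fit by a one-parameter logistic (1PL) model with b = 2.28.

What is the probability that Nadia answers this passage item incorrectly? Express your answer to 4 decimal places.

P(theta) = 1 / (1 + exp(−(theta − b)))
Exponent: (2.0 − 2.28) = -0.2800
1/(1 + e^{0.2800}) = 0.4305
P = 0.4305
P(incorrect) = 1 − 0.4305 = 0.5695

0.5695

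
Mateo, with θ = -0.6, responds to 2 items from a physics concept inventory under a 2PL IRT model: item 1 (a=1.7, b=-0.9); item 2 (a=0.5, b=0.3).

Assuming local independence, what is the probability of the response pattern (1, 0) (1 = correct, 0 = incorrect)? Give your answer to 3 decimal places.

P(θ) = 1 / (1 + exp(−a(θ − b)))
P_1 = 1/(1+e^{-0.5100}) = 0.6248
P_2 = 1/(1+e^{0.4500}) = 0.3894
L = P_1 × (1−P_2) = 0.6248 × 0.6106 = 0.38153

0.382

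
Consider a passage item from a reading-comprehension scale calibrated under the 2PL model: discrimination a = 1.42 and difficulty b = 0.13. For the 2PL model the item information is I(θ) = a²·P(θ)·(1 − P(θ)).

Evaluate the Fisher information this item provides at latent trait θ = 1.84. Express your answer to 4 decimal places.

0.1502

P = 1/(1+e^{-2.4282}) = 0.9190
P(1−P) = 0.9190 × 0.0810 = 0.0745
I = a² × P(1−P) = 1.42² × 0.0745 = 0.15018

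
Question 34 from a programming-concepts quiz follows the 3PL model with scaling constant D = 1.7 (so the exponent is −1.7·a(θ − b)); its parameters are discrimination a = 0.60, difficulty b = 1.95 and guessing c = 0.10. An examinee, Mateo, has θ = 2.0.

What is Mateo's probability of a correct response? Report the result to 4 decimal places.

0.5615

P(θ) = c + (1 − c) · 1 / (1 + exp(−D·a(θ − b)))
Exponent: 1.7 × 0.60 × (2.0 − 1.95) = 0.0510
1/(1 + e^{-0.0510}) = 0.5127
P = 0.10 + 0.90 × 0.5127 = 0.5615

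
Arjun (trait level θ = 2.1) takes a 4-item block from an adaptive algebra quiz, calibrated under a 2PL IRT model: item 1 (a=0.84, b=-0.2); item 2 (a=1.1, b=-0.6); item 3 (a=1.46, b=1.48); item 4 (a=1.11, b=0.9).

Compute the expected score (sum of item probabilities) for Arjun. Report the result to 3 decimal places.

3.328

P(θ) = 1 / (1 + exp(−a(θ − b)))
P_1 = 1/(1+e^{-1.9320}) = 0.8735
P_2 = 1/(1+e^{-2.9700}) = 0.9512
P_3 = 1/(1+e^{-0.9052}) = 0.7120
P_4 = 1/(1+e^{-1.3320}) = 0.7912
E[score] = 0.8735 + 0.9512 + 0.7120 + 0.7912 = 3.3279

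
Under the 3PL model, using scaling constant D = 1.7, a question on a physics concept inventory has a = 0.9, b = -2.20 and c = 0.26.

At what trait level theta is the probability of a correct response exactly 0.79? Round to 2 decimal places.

-1.59

P(theta) = c + (1 − c) · 1 / (1 + exp(−D·a(theta − b)))
Remove guessing floor: (0.79 − 0.26)/(1 − 0.26) = 0.7162
logit = ln(0.7162/0.2838) = 0.9258
theta = b + logit/(1.7·a) = -2.20 + 0.9258/1.5300 = -1.5949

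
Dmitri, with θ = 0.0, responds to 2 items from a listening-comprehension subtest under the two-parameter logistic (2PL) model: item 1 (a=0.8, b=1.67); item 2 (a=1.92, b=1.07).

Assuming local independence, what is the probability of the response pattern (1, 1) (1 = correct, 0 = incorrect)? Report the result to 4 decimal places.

P(θ) = 1 / (1 + exp(−a(θ − b)))
P_1 = 1/(1+e^{1.3360}) = 0.2082
P_2 = 1/(1+e^{2.0544}) = 0.1136
L = P_1 × P_2 = 0.2082 × 0.1136 = 0.02365

0.0236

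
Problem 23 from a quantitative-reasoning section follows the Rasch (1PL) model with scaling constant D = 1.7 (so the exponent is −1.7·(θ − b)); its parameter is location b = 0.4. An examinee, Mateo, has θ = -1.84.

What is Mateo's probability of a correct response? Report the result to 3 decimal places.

0.022

P(θ) = 1 / (1 + exp(−D·(θ − b)))
Exponent: 1.7 × (-1.84 − 0.4) = -3.8080
1/(1 + e^{3.8080}) = 0.0217
P = 0.0217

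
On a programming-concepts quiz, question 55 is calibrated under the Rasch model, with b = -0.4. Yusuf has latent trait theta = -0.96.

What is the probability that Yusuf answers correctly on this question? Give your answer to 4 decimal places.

P(theta) = 1 / (1 + exp(−(theta − b)))
Exponent: (-0.96 − (-0.4)) = -0.5600
1/(1 + e^{0.5600}) = 0.3635
P = 0.3635

0.3635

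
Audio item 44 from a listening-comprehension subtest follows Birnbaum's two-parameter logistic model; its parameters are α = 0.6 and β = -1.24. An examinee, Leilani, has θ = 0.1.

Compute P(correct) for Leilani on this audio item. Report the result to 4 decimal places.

0.6908

P(θ) = 1 / (1 + exp(−α(θ − β)))
Exponent: 0.6 × (0.1 − (-1.24)) = 0.8040
1/(1 + e^{-0.8040}) = 0.6908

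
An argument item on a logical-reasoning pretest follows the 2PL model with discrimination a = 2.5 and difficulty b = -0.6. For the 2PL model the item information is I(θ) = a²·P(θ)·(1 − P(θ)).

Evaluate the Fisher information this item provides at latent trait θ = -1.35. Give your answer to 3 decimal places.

P = 1/(1+e^{1.8750}) = 0.1330
P(1−P) = 0.1330 × 0.8670 = 0.1153
I = a² × P(1−P) = 2.5² × 0.1153 = 0.72053

0.721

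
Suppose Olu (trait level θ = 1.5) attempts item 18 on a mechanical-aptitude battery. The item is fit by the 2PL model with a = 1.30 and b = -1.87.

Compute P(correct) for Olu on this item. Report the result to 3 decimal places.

0.988

P(θ) = 1 / (1 + exp(−a(θ − b)))
Exponent: 1.30 × (1.5 − (-1.87)) = 4.3810
1/(1 + e^{-4.3810}) = 0.9876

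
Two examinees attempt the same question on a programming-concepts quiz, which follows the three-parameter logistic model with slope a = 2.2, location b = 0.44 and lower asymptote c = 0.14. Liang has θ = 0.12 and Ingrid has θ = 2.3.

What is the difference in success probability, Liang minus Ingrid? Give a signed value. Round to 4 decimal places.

P(θ) = c + (1 − c) · 1 / (1 + exp(−a(θ − b)))
P(Liang) = 0.4246  [exponent -0.7040]
P(Ingrid) = 0.9859  [exponent 4.0920]
Difference = 0.4246 − 0.9859 = -0.5613

-0.5613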